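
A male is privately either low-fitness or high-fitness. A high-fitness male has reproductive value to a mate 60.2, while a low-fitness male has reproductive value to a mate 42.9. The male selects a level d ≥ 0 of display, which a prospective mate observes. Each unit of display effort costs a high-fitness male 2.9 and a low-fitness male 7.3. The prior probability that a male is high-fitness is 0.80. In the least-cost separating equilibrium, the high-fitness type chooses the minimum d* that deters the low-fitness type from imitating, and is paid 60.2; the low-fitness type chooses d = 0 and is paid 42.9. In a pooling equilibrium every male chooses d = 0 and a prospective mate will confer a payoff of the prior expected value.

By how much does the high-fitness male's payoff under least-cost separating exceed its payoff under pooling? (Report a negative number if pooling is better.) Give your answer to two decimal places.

Least-cost separating signal: d* solves 42.9 = 60.2 − 7.3·d*, so d* = (60.2 − 42.9)/7.3 ≈ 2.3699.
High-fitness type's separating payoff: 60.2 − 2.9 × d* = 60.2 − 2.9 × (60.2 − 42.9)/7.3 = 60.2 − 50.17/7.3 ≈ 53.3274.
Pooling payoff: 0.80 × 60.2 + 0.20 × 42.9 = 56.74.
Difference: 53.3274 − 56.74 = -3.4126, i.e. -3.41 to two decimal places.
The high-fitness type would prefer the pooling outcome.

-3.41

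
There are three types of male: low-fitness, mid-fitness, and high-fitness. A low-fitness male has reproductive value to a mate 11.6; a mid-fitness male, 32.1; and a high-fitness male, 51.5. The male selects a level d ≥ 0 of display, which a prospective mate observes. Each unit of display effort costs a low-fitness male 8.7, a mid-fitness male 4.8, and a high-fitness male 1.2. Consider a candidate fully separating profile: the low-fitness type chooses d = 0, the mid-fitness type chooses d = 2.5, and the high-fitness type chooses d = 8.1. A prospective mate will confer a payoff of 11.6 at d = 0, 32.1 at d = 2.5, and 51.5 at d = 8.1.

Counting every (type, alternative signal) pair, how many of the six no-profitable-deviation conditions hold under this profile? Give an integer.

6

Mid-fitness (own payoff 32.1 − 4.8×2.5 = 20.1): to d=0 gives 11.6 → no gain ✓; to d=8.1 gives 51.5 − 4.8×8.1 = 12.62 → no gain ✓.
High-fitness (own payoff 51.5 − 1.2×8.1 = 41.78): to d=0 gives 11.6 → no gain ✓; to d=2.5 gives 32.1 − 1.2×2.5 = 29.1 → no gain ✓.
Low-fitness (own payoff 11.6): to d=2.5 gives 32.1 − 8.7×2.5 = 10.35 → no gain ✓; to d=8.1 gives 51.5 − 8.7×8.1 = -18.97 → no gain ✓.
6 of the 6 constraints hold; this profile is a separating equilibrium.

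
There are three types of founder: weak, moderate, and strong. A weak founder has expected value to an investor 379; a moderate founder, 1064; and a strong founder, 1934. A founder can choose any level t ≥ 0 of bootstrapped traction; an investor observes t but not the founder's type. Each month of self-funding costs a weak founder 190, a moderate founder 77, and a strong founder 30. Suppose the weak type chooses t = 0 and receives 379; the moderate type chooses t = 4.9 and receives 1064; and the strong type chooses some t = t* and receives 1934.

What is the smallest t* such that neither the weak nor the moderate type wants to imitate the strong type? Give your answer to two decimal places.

Moderate type (on-path payoff 1064 − 77×4.9 = 686.7) won't mimic when 686.7 ≥ 1934 − 77·t*, i.e. t* ≥ 16.20.
Weak type (on-path payoff 379) won't mimic when 379 ≥ 1934 − 190·t*, i.e. t* ≥ 8.18.
Both must hold, so t* = max(8.18, 16.20) = 16.20. The moderate type's constraint binds.

16.20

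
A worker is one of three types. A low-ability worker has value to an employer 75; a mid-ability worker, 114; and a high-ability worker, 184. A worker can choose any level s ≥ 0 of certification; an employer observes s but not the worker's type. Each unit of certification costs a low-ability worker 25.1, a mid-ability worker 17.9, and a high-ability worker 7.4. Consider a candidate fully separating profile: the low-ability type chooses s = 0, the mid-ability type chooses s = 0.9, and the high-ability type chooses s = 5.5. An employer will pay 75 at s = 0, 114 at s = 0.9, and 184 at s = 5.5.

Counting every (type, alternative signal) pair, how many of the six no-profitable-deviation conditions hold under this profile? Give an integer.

5

Mid-ability (own payoff 114 − 17.9×0.9 = 97.89): to s=0 gives 75 → no gain ✓; to s=5.5 gives 184 − 17.9×5.5 = 85.55 → no gain ✓.
High-ability (own payoff 184 − 7.4×5.5 = 143.3): to s=0 gives 75 → no gain ✓; to s=0.9 gives 114 − 7.4×0.9 = 107.34 → no gain ✓.
Low-ability (own payoff 75): to s=0.9 gives 114 − 25.1×0.9 = 91.41 → profitable ✗; to s=5.5 gives 184 − 25.1×5.5 = 45.95 → no gain ✓.
5 of the 6 constraints hold; not an equilibrium.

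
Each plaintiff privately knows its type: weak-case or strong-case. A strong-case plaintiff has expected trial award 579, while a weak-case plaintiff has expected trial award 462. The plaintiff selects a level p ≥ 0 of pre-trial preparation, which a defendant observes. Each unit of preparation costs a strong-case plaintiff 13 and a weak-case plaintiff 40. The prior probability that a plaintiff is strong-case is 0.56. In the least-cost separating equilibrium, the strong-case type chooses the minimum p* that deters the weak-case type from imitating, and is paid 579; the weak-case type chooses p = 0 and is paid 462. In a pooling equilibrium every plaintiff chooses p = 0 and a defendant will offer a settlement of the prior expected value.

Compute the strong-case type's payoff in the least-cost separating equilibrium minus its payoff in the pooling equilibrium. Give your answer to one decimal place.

13.5

Least-cost separating signal: p* solves 462 = 579 − 40·p*, so p* = (579 − 462)/40 = 2.925.
Strong-case type's separating payoff: 579 − 13 × p* = 579 − 13 × (579 − 462)/40 = 579 − 1521/40 = 540.975.
Pooling payoff: 0.56 × 579 + 0.44 × 462 = 527.52.
Difference: 540.975 − 527.52 = 13.455, i.e. 13.5 to one decimal place.
The strong-case type prefers to separate.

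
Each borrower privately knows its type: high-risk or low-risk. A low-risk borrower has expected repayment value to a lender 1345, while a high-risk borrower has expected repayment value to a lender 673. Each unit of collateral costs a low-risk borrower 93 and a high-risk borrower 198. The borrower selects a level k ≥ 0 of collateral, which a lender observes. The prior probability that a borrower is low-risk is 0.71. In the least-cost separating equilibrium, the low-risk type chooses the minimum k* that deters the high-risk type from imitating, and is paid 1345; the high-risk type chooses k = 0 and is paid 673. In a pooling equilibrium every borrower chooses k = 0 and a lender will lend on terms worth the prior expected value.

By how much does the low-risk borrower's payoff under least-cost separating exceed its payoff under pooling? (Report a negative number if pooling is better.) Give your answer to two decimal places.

-120.76

Least-cost separating signal: k* solves 673 = 1345 − 198·k*, so k* = (1345 − 673)/198 ≈ 3.3939.
Low-risk type's separating payoff: 1345 − 93 × k* = 1345 − 93 × (1345 − 673)/198 = 1345 − 62496/198 ≈ 1029.3636.
Pooling payoff: 0.71 × 1345 + 0.29 × 673 = 1150.12.
Difference: 1029.3636 − 1150.12 = -120.7564, i.e. -120.76 to two decimal places.
The low-risk type would prefer the pooling outcome.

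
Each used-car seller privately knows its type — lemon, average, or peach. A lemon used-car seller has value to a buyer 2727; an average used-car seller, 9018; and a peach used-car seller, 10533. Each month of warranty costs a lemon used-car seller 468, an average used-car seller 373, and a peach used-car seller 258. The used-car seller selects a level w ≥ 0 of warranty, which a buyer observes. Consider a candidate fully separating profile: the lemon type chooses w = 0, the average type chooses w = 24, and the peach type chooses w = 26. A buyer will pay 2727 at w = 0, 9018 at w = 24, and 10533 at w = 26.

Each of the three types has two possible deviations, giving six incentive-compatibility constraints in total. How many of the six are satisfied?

4

Average (own payoff 9018 − 373×24 = 66): to w=0 gives 2727 → profitable ✗; to w=26 gives 10533 − 373×26 = 835 → profitable ✗.
Peach (own payoff 10533 − 258×26 = 3825): to w=0 gives 2727 → no gain ✓; to w=24 gives 9018 − 258×24 = 2826 → no gain ✓.
Lemon (own payoff 2727): to w=24 gives 9018 − 468×24 = -2214 → no gain ✓; to w=26 gives 10533 − 468×26 = -1635 → no gain ✓.
4 of the 6 constraints hold; not an equilibrium.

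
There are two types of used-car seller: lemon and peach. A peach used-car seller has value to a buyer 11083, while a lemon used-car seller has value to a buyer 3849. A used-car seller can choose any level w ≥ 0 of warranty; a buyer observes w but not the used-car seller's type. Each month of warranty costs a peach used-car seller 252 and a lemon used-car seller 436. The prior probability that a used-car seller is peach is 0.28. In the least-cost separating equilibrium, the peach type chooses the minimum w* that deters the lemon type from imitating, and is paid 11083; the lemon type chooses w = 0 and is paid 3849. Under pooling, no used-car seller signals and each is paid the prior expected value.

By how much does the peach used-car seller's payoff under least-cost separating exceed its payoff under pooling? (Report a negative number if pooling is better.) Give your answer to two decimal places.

Least-cost separating signal: w* solves 3849 = 11083 − 436·w*, so w* = (11083 − 3849)/436 ≈ 16.5917.
Peach type's separating payoff: 11083 − 252 × w* = 11083 − 252 × (11083 − 3849)/436 = 11083 − 1822968/436 ≈ 6901.8807.
Pooling payoff: 0.28 × 11083 + 0.72 × 3849 = 5874.52.
Difference: 6901.8807 − 5874.52 = 1027.3607, i.e. 1027.36 to two decimal places.
The peach type prefers to separate.

1027.36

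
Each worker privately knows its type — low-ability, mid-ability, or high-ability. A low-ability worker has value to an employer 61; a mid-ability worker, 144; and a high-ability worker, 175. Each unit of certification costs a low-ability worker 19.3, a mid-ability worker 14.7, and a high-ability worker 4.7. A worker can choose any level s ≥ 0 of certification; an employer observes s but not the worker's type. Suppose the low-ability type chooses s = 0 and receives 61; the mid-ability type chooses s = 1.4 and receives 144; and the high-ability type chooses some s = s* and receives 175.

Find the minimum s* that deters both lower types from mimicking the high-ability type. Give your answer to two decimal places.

Mid-ability type (on-path payoff 144 − 14.7×1.4 = 123.42) won't mimic when 123.42 ≥ 175 − 14.7·s*, i.e. s* ≥ 3.51.
Low-ability type (on-path payoff 61) won't mimic when 61 ≥ 175 − 19.3·s*, i.e. s* ≥ 5.91.
Both must hold, so s* = max(5.91, 3.51) = 5.91. The low-ability type's constraint binds.

5.91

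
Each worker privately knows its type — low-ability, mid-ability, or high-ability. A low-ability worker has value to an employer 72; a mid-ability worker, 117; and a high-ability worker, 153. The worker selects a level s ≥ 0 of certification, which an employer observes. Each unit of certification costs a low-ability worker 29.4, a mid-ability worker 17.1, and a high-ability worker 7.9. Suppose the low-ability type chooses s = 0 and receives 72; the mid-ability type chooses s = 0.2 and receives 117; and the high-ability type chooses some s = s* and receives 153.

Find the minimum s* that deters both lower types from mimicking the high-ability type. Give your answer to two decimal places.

Low-ability type (on-path payoff 72) won't mimic when 72 ≥ 153 − 29.4·s*, i.e. s* ≥ 2.76.
Mid-ability type (on-path payoff 117 − 17.1×0.2 = 113.58) won't mimic when 113.58 ≥ 153 − 17.1·s*, i.e. s* ≥ 2.31.
Both must hold, so s* = max(2.76, 2.31) = 2.76. The low-ability type's constraint binds.

2.76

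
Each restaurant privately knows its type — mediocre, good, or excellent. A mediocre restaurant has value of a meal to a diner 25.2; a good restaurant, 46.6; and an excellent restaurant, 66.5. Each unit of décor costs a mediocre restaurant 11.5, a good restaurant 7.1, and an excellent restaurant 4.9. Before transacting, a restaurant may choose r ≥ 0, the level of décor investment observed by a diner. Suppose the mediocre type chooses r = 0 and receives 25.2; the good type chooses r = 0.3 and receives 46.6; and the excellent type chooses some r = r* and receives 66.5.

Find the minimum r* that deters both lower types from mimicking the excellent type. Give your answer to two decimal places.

3.59

Good type (on-path payoff 46.6 − 7.1×0.3 = 44.47) won't mimic when 44.47 ≥ 66.5 − 7.1·r*, i.e. r* ≥ 3.10.
Mediocre type (on-path payoff 25.2) won't mimic when 25.2 ≥ 66.5 − 11.5·r*, i.e. r* ≥ 3.59.
Both must hold, so r* = max(3.59, 3.10) = 3.59. The mediocre type's constraint binds.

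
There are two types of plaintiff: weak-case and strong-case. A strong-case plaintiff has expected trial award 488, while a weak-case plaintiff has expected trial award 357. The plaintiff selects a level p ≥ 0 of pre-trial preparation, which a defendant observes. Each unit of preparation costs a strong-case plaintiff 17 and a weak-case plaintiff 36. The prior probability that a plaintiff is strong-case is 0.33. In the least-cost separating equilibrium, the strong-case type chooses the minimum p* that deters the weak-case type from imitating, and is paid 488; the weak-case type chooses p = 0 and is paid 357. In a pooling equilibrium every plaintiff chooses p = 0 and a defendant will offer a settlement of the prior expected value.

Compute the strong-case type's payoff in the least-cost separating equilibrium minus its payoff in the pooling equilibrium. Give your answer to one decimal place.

Least-cost separating signal: p* solves 357 = 488 − 36·p*, so p* = (488 − 357)/36 ≈ 3.6389.
Strong-case type's separating payoff: 488 − 17 × p* = 488 − 17 × (488 − 357)/36 = 488 − 2227/36 ≈ 426.139.
Pooling payoff: 0.33 × 488 + 0.67 × 357 = 400.23.
Difference: 426.139 − 400.23 = 25.909, i.e. 25.9 to one decimal place.
The strong-case type prefers to separate.

25.9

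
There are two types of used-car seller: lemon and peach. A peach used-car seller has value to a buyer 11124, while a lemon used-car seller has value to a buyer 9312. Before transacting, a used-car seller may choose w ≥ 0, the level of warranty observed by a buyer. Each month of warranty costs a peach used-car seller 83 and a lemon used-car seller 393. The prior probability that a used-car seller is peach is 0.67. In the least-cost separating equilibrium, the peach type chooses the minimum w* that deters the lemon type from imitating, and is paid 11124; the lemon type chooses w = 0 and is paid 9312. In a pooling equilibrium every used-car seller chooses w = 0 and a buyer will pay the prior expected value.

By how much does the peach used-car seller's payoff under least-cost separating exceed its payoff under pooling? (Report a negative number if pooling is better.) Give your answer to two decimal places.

215.27

Least-cost separating signal: w* solves 9312 = 11124 − 393·w*, so w* = (11124 − 9312)/393 ≈ 4.6107.
Peach type's separating payoff: 11124 − 83 × w* = 11124 − 83 × (11124 − 9312)/393 = 11124 − 150396/393 ≈ 10741.3130.
Pooling payoff: 0.67 × 11124 + 0.33 × 9312 = 10526.04.
Difference: 10741.3130 − 10526.04 = 215.273, i.e. 215.27 to two decimal places.
The peach type prefers to separate.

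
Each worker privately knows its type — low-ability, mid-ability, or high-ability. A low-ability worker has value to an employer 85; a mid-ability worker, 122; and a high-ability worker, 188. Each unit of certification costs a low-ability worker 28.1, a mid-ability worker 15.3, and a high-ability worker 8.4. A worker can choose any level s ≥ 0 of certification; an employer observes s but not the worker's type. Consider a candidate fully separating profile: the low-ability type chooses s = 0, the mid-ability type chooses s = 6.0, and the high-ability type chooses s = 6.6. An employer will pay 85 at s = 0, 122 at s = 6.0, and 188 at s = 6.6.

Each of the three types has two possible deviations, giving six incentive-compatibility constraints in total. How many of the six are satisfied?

4

Low-ability (own payoff 85): to s=6.0 gives 122 − 28.1×6.0 = -46.6 → no gain ✓; to s=6.6 gives 188 − 28.1×6.6 = 2.54 → no gain ✓.
Mid-ability (own payoff 122 − 15.3×6.0 = 30.2): to s=0 gives 85 → profitable ✗; to s=6.6 gives 188 − 15.3×6.6 = 87.02 → profitable ✗.
High-ability (own payoff 188 − 8.4×6.6 = 132.56): to s=0 gives 85 → no gain ✓; to s=6.0 gives 122 − 8.4×6.0 = 71.6 → no gain ✓.
4 of the 6 constraints hold; not an equilibrium.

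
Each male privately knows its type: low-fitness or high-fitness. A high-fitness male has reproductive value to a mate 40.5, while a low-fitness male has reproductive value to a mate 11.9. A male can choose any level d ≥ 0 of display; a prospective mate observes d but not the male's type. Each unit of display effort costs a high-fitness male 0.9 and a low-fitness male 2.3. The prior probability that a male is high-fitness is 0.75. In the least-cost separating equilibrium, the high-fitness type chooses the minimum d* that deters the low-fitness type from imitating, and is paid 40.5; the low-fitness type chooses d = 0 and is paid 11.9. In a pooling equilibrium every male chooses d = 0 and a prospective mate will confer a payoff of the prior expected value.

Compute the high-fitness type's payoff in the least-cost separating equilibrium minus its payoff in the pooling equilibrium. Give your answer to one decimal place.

-4.0

Least-cost separating signal: d* solves 11.9 = 40.5 − 2.3·d*, so d* = (40.5 − 11.9)/2.3 ≈ 12.4348.
High-fitness type's separating payoff: 40.5 − 0.9 × d* = 40.5 − 0.9 × (40.5 − 11.9)/2.3 = 40.5 − 25.74/2.3 ≈ 29.309.
Pooling payoff: 0.75 × 40.5 + 0.25 × 11.9 = 33.35.
Difference: 29.309 − 33.35 = -4.041, i.e. -4.0 to one decimal place.
The high-fitness type would prefer the pooling outcome.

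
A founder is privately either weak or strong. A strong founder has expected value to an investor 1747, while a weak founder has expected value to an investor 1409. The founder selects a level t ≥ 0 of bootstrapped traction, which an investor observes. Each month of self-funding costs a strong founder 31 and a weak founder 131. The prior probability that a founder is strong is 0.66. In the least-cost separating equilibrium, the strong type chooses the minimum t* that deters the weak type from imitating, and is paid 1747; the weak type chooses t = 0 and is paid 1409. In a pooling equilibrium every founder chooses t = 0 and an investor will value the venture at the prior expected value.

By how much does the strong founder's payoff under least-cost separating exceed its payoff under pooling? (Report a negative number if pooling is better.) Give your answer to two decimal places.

34.94

Least-cost separating signal: t* solves 1409 = 1747 − 131·t*, so t* = (1747 − 1409)/131 ≈ 2.5802.
Strong type's separating payoff: 1747 − 31 × t* = 1747 − 31 × (1747 − 1409)/131 = 1747 − 10478/131 ≈ 1667.0153.
Pooling payoff: 0.66 × 1747 + 0.34 × 1409 = 1632.08.
Difference: 1667.0153 − 1632.08 = 34.9353, i.e. 34.94 to two decimal places.
The strong type prefers to separate.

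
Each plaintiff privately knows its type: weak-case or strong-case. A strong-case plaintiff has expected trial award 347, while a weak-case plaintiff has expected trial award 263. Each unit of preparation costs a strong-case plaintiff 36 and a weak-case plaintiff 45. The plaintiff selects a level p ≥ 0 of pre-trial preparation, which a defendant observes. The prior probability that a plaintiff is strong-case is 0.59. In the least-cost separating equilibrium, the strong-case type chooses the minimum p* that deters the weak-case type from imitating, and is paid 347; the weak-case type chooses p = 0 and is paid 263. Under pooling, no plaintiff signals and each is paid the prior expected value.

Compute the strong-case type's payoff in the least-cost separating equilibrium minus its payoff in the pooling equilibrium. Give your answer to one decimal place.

Least-cost separating signal: p* solves 263 = 347 − 45·p*, so p* = (347 − 263)/45 ≈ 1.8667.
Strong-case type's separating payoff: 347 − 36 × p* = 347 − 36 × (347 − 263)/45 = 347 − 3024/45 = 279.8.
Pooling payoff: 0.59 × 347 + 0.41 × 263 = 312.56.
Difference: 279.8 − 312.56 = -32.76, i.e. -32.8 to one decimal place.
The strong-case type would prefer the pooling outcome.

-32.8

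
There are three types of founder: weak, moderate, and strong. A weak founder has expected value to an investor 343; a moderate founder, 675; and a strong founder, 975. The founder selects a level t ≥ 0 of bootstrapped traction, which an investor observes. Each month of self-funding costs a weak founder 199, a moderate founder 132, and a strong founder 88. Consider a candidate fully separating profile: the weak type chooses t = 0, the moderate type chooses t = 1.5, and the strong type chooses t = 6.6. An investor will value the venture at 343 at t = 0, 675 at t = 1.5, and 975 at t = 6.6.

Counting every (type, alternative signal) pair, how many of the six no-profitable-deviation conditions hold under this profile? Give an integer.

4

Strong (own payoff 975 − 88×6.6 = 394.2): to t=0 gives 343 → no gain ✓; to t=1.5 gives 675 − 88×1.5 = 543 → profitable ✗.
Moderate (own payoff 675 − 132×1.5 = 477): to t=0 gives 343 → no gain ✓; to t=6.6 gives 975 − 132×6.6 = 103.8 → no gain ✓.
Weak (own payoff 343): to t=1.5 gives 675 − 199×1.5 = 376.5 → profitable ✗; to t=6.6 gives 975 − 199×6.6 = -338.4 → no gain ✓.
4 of the 6 constraints hold; not an equilibrium.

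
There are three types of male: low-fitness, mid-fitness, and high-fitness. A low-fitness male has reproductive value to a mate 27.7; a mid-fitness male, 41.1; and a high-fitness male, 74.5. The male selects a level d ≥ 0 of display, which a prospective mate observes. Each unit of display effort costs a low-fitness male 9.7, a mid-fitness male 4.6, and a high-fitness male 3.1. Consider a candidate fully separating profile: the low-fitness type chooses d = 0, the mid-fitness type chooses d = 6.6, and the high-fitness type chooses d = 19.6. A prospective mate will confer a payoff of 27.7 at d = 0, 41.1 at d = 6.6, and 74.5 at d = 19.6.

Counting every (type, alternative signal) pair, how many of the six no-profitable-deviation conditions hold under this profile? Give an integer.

Mid-fitness (own payoff 41.1 − 4.6×6.6 = 10.74): to d=0 gives 27.7 → profitable ✗; to d=19.6 gives 74.5 − 4.6×19.6 = -15.66 → no gain ✓.
Low-fitness (own payoff 27.7): to d=6.6 gives 41.1 − 9.7×6.6 = -22.92 → no gain ✓; to d=19.6 gives 74.5 − 9.7×19.6 = -115.62 → no gain ✓.
High-fitness (own payoff 74.5 − 3.1×19.6 = 13.74): to d=0 gives 27.7 → profitable ✗; to d=6.6 gives 41.1 − 3.1×6.6 = 20.64 → profitable ✗.
3 of the 6 constraints hold; not an equilibrium.

3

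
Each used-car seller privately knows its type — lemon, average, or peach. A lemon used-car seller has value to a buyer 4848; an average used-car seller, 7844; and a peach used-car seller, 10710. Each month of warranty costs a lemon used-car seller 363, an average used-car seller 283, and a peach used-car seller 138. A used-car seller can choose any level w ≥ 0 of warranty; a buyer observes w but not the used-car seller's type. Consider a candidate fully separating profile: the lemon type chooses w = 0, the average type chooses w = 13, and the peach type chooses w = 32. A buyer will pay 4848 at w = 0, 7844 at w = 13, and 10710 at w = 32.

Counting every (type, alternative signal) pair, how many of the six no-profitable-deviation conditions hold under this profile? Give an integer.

5

Peach (own payoff 10710 − 138×32 = 6294): to w=0 gives 4848 → no gain ✓; to w=13 gives 7844 − 138×13 = 6050 → no gain ✓.
Lemon (own payoff 4848): to w=13 gives 7844 − 363×13 = 3125 → no gain ✓; to w=32 gives 10710 − 363×32 = -906 → no gain ✓.
Average (own payoff 7844 − 283×13 = 4165): to w=0 gives 4848 → profitable ✗; to w=32 gives 10710 − 283×32 = 1654 → no gain ✓.
5 of the 6 constraints hold; not an equilibrium.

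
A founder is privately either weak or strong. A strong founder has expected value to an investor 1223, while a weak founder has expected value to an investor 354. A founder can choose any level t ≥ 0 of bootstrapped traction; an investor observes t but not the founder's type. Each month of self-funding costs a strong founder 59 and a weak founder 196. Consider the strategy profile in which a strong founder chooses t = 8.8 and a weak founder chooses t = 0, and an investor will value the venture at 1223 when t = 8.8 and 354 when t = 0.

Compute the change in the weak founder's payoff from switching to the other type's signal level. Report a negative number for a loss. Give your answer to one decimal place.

Playing t = 0 the weak founder receives 354.
Deviating to t = 8.8 brings payment 1223 at cost 196 × 8.8 = 1724.8, netting -501.8.
Gain from deviating: -501.8 − 354 = -855.8.
The gain is negative, so the weak type's incentive-compatibility constraint is satisfied.

-855.8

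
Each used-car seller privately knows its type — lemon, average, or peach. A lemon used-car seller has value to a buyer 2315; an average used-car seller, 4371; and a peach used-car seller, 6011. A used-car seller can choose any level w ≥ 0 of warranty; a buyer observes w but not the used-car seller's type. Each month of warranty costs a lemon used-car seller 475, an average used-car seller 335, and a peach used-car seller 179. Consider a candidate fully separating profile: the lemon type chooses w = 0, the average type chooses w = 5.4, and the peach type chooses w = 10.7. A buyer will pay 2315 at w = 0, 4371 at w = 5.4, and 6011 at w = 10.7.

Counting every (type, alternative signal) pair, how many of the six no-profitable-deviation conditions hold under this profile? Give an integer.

Lemon (own payoff 2315): to w=5.4 gives 4371 − 475×5.4 = 1806 → no gain ✓; to w=10.7 gives 6011 − 475×10.7 = 928.5 → no gain ✓.
Peach (own payoff 6011 − 179×10.7 = 4095.7): to w=0 gives 2315 → no gain ✓; to w=5.4 gives 4371 − 179×5.4 = 3404.4 → no gain ✓.
Average (own payoff 4371 − 335×5.4 = 2562): to w=0 gives 2315 → no gain ✓; to w=10.7 gives 6011 − 335×10.7 = 2426.5 → no gain ✓.
6 of the 6 constraints hold; this profile is a separating equilibrium.

6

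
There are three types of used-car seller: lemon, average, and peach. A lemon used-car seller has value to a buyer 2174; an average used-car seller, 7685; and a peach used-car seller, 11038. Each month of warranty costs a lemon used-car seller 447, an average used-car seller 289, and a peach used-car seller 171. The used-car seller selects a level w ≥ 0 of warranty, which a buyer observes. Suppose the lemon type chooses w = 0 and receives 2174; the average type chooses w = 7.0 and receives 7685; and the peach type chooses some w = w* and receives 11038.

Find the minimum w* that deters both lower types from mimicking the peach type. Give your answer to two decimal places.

Lemon type (on-path payoff 2174) won't mimic when 2174 ≥ 11038 − 447·w*, i.e. w* ≥ 19.83.
Average type (on-path payoff 7685 − 289×7.0 = 5662) won't mimic when 5662 ≥ 11038 − 289·w*, i.e. w* ≥ 18.60.
Both must hold, so w* = max(19.83, 18.60) = 19.83. The lemon type's constraint binds.

19.83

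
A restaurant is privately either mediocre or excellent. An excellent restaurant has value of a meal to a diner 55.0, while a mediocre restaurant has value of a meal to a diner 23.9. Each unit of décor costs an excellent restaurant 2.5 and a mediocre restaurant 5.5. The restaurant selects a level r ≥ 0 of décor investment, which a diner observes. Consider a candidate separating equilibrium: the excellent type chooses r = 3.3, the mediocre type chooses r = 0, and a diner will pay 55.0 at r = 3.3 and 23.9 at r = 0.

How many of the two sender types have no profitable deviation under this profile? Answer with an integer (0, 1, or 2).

1

Mediocre type: stay at 0 → 23.9; mimic → 55.0 − 5.5 × 3.3 = 36.85. IC fails (23.9 < 36.85).
Excellent type: signal → 55.0 − 2.5 × 3.3 = 46.75; deviate to 0 → 23.9. IC holds (46.75 ≥ 23.9).
1 of 2 constraints hold, so this profile is not an equilibrium.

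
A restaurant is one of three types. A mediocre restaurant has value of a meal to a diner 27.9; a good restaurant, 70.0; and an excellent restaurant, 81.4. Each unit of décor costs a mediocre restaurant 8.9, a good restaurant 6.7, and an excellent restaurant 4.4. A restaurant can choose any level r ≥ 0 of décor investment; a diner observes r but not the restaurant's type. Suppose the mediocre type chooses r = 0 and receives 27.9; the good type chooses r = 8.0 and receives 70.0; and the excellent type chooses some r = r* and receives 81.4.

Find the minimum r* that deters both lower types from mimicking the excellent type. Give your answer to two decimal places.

Mediocre type (on-path payoff 27.9) won't mimic when 27.9 ≥ 81.4 − 8.9·r*, i.e. r* ≥ 6.01.
Good type (on-path payoff 70.0 − 6.7×8.0 = 16.4) won't mimic when 16.4 ≥ 81.4 − 6.7·r*, i.e. r* ≥ 9.70.
Both must hold, so r* = max(6.01, 9.70) = 9.70. The good type's constraint binds.

9.70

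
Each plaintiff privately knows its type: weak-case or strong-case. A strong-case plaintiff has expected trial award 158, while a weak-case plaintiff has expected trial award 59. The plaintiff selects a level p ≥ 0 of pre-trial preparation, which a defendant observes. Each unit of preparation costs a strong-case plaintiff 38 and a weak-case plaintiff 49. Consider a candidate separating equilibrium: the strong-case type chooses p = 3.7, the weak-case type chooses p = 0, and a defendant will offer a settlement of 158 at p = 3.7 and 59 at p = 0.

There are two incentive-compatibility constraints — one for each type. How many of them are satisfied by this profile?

1

Weak-case type: stay at 0 → 59; mimic → 158 − 49 × 3.7 = -23.3. IC holds (59 ≥ -23.3).
Strong-case type: signal → 158 − 38 × 3.7 = 17.4; deviate to 0 → 59. IC fails (17.4 < 59).
1 of 2 constraints hold, so this profile is not an equilibrium.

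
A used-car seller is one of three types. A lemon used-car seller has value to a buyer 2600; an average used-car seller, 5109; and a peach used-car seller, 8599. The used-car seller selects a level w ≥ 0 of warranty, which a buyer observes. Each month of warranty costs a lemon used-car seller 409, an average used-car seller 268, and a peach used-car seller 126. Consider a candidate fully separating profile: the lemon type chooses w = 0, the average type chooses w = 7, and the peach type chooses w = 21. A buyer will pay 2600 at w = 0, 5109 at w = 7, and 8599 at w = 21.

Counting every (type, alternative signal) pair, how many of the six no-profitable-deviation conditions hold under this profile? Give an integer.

6

Average (own payoff 5109 − 268×7 = 3233): to w=0 gives 2600 → no gain ✓; to w=21 gives 8599 − 268×21 = 2971 → no gain ✓.
Lemon (own payoff 2600): to w=7 gives 5109 − 409×7 = 2246 → no gain ✓; to w=21 gives 8599 − 409×21 = 10 → no gain ✓.
Peach (own payoff 8599 − 126×21 = 5953): to w=0 gives 2600 → no gain ✓; to w=7 gives 5109 − 126×7 = 4227 → no gain ✓.
6 of the 6 constraints hold; this profile is a separating equilibrium.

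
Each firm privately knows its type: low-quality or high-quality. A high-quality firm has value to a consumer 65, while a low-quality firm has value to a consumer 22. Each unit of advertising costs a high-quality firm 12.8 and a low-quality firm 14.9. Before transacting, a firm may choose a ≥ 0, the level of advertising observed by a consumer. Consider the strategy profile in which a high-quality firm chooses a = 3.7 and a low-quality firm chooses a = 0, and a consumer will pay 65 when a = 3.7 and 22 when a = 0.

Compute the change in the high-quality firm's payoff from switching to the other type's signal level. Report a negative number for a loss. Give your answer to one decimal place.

4.4

Playing a = 3.7 the high-quality firm receives 65 − 12.8 × 3.7 = 17.64.
Deviating to a = 0 yields 22 instead.
Gain from deviating: 22 − 17.64 = 4.36, i.e. 4.4 to one decimal place.
The gain is positive, so the high-quality type's incentive-compatibility constraint is violated — this profile is not a separating equilibrium.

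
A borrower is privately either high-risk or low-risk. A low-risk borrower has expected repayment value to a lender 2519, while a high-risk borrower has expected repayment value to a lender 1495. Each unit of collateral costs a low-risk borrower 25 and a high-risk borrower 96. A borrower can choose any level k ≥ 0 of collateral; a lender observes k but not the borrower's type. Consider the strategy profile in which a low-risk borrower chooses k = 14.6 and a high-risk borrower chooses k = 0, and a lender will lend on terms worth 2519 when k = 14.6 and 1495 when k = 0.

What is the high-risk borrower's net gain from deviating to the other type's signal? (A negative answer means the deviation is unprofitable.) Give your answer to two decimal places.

Playing k = 0 the high-risk borrower receives 1495.
Deviating to k = 14.6 brings payment 2519 at cost 96 × 14.6 = 1401.6, netting 1117.4.
Gain from deviating: 1117.4 − 1495 = -377.60.
The gain is negative, so the high-risk type's incentive-compatibility constraint is satisfied.

-377.60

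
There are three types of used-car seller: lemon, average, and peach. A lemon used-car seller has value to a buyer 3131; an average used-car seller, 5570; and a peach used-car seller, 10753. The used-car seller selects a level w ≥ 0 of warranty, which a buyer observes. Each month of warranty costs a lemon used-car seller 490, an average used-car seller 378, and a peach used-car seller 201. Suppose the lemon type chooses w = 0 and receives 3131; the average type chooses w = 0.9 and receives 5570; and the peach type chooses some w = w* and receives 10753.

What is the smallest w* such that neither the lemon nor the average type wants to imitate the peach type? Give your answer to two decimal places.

Average type (on-path payoff 5570 − 378×0.9 = 5229.8) won't mimic when 5229.8 ≥ 10753 − 378·w*, i.e. w* ≥ 14.61.
Lemon type (on-path payoff 3131) won't mimic when 3131 ≥ 10753 − 490·w*, i.e. w* ≥ 15.56.
Both must hold, so w* = max(15.56, 14.61) = 15.56. The lemon type's constraint binds.

15.56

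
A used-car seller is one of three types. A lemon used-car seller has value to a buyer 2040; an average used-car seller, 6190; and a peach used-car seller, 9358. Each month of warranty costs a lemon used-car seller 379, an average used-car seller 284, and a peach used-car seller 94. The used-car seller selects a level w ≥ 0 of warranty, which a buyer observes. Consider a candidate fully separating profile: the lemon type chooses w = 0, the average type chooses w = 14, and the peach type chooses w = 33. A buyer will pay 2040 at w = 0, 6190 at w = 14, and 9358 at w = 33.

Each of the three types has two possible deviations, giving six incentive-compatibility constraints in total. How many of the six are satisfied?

Lemon (own payoff 2040): to w=14 gives 6190 − 379×14 = 884 → no gain ✓; to w=33 gives 9358 − 379×33 = -3149 → no gain ✓.
Average (own payoff 6190 − 284×14 = 2214): to w=0 gives 2040 → no gain ✓; to w=33 gives 9358 − 284×33 = -14 → no gain ✓.
Peach (own payoff 9358 − 94×33 = 6256): to w=0 gives 2040 → no gain ✓; to w=14 gives 6190 − 94×14 = 4874 → no gain ✓.
6 of the 6 constraints hold; this profile is a separating equilibrium.

6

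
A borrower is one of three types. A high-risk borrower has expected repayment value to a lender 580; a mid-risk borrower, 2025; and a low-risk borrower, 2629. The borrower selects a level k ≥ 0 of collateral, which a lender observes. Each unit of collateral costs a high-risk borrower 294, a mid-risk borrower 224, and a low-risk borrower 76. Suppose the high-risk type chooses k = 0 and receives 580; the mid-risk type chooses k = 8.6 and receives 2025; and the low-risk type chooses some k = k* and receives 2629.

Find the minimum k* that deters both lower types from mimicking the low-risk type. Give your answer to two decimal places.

11.30

High-risk type (on-path payoff 580) won't mimic when 580 ≥ 2629 − 294·k*, i.e. k* ≥ 6.97.
Mid-risk type (on-path payoff 2025 − 224×8.6 = 98.6) won't mimic when 98.6 ≥ 2629 − 224·k*, i.e. k* ≥ 11.30.
Both must hold, so k* = max(6.97, 11.30) = 11.30. The mid-risk type's constraint binds.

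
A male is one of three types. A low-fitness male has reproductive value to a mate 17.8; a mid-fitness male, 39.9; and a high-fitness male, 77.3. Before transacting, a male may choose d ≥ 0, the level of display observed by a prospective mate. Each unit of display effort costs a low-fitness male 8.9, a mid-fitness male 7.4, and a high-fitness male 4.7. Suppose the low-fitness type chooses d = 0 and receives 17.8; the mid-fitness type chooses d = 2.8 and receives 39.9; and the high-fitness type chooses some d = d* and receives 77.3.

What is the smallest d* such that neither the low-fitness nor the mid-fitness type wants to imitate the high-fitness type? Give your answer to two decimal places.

Mid-fitness type (on-path payoff 39.9 − 7.4×2.8 = 19.18) won't mimic when 19.18 ≥ 77.3 − 7.4·d*, i.e. d* ≥ 7.85.
Low-fitness type (on-path payoff 17.8) won't mimic when 17.8 ≥ 77.3 − 8.9·d*, i.e. d* ≥ 6.69.
Both must hold, so d* = max(6.69, 7.85) = 7.85. The mid-fitness type's constraint binds.

7.85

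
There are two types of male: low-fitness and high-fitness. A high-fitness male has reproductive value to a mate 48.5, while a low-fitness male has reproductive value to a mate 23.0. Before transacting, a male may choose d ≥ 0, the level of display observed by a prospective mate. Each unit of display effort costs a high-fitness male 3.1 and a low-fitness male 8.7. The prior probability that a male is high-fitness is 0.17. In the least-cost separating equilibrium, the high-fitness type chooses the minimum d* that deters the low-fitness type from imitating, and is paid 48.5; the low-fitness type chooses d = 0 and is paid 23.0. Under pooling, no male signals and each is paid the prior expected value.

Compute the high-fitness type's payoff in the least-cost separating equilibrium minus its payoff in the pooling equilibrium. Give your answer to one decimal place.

Least-cost separating signal: d* solves 23.0 = 48.5 − 8.7·d*, so d* = (48.5 − 23.0)/8.7 ≈ 2.9310.
High-fitness type's separating payoff: 48.5 − 3.1 × d* = 48.5 − 3.1 × (48.5 − 23.0)/8.7 = 48.5 − 79.05/8.7 ≈ 39.414.
Pooling payoff: 0.17 × 48.5 + 0.83 × 23.0 = 27.335.
Difference: 39.414 − 27.335 = 12.079, i.e. 12.1 to one decimal place.
The high-fitness type prefers to separate.

12.1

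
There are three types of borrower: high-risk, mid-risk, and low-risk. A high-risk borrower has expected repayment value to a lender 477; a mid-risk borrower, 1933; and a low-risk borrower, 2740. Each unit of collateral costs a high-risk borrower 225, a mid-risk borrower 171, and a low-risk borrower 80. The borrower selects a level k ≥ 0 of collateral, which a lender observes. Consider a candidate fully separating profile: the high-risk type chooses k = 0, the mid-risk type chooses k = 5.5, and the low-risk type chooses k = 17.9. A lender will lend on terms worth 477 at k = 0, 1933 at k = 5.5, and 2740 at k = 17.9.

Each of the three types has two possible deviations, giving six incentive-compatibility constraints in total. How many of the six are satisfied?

4

Mid-risk (own payoff 1933 − 171×5.5 = 992.5): to k=0 gives 477 → no gain ✓; to k=17.9 gives 2740 − 171×17.9 = -320.9 → no gain ✓.
High-risk (own payoff 477): to k=5.5 gives 1933 − 225×5.5 = 695.5 → profitable ✗; to k=17.9 gives 2740 − 225×17.9 = -1287.5 → no gain ✓.
Low-risk (own payoff 2740 − 80×17.9 = 1308): to k=0 gives 477 → no gain ✓; to k=5.5 gives 1933 − 80×5.5 = 1493 → profitable ✗.
4 of the 6 constraints hold; not an equilibrium.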